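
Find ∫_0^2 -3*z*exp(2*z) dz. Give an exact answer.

Integrate by parts once (u = z, dv = -3*exp(2*z) dz).
An antiderivative is F(z) = (-6*z + 3)*exp(2*z)/4.
Then F(2) - F(0) = (-9*exp(4)/4) - (3/4) = -9*exp(4)/4 - 3/4.

-9*exp(4)/4 - 3/4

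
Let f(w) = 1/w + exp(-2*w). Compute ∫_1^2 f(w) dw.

An antiderivative is F(w) = log(w) - exp(-2*w)/2.
Then F(2) - F(1) = (-exp(-4)/2 + log(2)) - (-exp(-2)/2) = -exp(-4)/2 + exp(-2)/2 + log(2).

-exp(-4)/2 + exp(-2)/2 + log(2)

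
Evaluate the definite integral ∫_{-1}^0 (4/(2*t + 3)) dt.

log(9)

An antiderivative is F(t) = 2*log(2*t + 3).
Then F(0) - F(-1) = (log(9)) - (0) = log(9).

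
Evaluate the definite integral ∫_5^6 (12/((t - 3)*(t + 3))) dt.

Factor the denominator: t**2 - 9 = (t + 3)(t - 3).
Partial fractions: 12/((t - 3)*(t + 3)) = -2/(t + 3) + 2/(t - 3).
An antiderivative is F(t) = 2*log(t - 3) - 2*log(t + 3).
Then F(6) - F(5) = (-log(9)) - (-log(16)) = log(16/9).

log(16/9)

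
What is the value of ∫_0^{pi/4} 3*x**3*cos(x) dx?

-9*sqrt(2) - 9*sqrt(2)*pi/4 + 3*sqrt(2)*pi**3/128 + 9*sqrt(2)*pi**2/32 + 18

Integrate by parts 3 times (u = x^3, dv = 3*cos(x) dx).
An antiderivative is F(x) = 3*x**3*sin(x) + 9*x**2*cos(x) - 18*x*sin(x) - 18*cos(x).
Then F(pi/4) - F(0) = (3*sqrt(2)*(-384 - 96*pi + pi**3 + 12*pi**2)/128) - (-18) = -9*sqrt(2) - 9*sqrt(2)*pi/4 + 3*sqrt(2)*pi**3/128 + 9*sqrt(2)*pi**2/32 + 18.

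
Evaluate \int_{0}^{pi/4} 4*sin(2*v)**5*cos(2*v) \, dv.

1/3

Let u = sin(2*v), so du = 2*cos(2*v) dv. When v = 0, u = 0; when v = pi/4, u = 1.
The integral becomes 2·∫ u**5 du from 0 to 1, with antiderivative u**6/3.
Back in v: F(v) = sin(2*v)**6/3.
Then F(pi/4) - F(0) = (1/3) - (0) = 1/3.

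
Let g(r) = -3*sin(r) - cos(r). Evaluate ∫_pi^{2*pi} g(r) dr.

6

An antiderivative is F(r) = -sin(r) + 3*cos(r).
Then F(2*pi) - F(pi) = (3) - (-3) = 6.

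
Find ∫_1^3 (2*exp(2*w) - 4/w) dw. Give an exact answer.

An antiderivative is F(w) = exp(2*w) - 4*log(w).
Then F(3) - F(1) = (-log(81) + exp(6)) - (exp(2)) = -exp(2) - log(81) + exp(6).

-exp(2) - log(81) + exp(6)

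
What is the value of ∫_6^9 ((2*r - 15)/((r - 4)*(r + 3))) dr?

-3*log(3) - log(5) + 7*log(2)

Factor the denominator: r**2 - r - 12 = (r + 3)(r - 4).
Partial fractions: (2*r - 15)/((r - 4)*(r + 3)) = 3/(r + 3) - 1/(r - 4).
An antiderivative is F(r) = -log(r - 4) + 3*log(r + 3).
Then F(9) - F(6) = (-log(5) + 3*log(3) + 6*log(2)) - (-log(2) + 6*log(3)) = -3*log(3) - log(5) + 7*log(2).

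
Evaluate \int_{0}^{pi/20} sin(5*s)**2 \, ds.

Use the identity sin^2(5*s) = (1 - cos(10*s))/2.
An antiderivative is F(s) = s/2 - sin(10*s)/20.
Then F(pi/20) - F(0) = (-1/20 + pi/40) - (0) = -1/20 + pi/40.

-1/20 + pi/40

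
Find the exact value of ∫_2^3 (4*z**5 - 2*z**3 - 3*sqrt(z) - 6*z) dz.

-6*sqrt(3) + 4*sqrt(2) + 2375/6

By the power rule, an antiderivative is F(z) = 2*z**6/3 - z**4/2 - 2*z**(3/2) - 3*z**2.
Then F(3) - F(2) = (837/2 - 6*sqrt(3)) - (68/3 - 4*sqrt(2)) = -6*sqrt(3) + 4*sqrt(2) + 2375/6.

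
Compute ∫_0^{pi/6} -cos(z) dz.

An antiderivative is F(z) = -sin(z).
Then F(pi/6) - F(0) = (-1/2) - (0) = -1/2.

-1/2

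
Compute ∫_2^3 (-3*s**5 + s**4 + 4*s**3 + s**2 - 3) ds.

-6659/30

By the power rule, an antiderivative is F(s) = -s**6/2 + s**5/5 + s**4 + s**3/3 - 3*s.
Then F(3) - F(2) = (-2349/10) - (-194/15) = -6659/30.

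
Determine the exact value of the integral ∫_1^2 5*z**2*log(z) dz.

Integrate by parts once (u = ln z, dv = 5*z**2 dz).
An antiderivative is F(z) = 5*z**3*(3*log(z) - 1)/9.
Then F(2) - F(1) = (-40/9 + 40*log(2)/3) - (-5/9) = -35/9 + 40*log(2)/3.

-35/9 + 40*log(2)/3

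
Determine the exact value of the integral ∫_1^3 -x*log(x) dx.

2 - 9*log(3)/2

Integrate by parts once (u = ln x, dv = -x dx).
An antiderivative is F(x) = -x**2*(2*log(x) - 1)/4.
Then F(3) - F(1) = (9/4 - 9*log(3)/2) - (1/4) = 2 - 9*log(3)/2.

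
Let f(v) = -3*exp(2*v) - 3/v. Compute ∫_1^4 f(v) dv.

An antiderivative is F(v) = -3*exp(2*v)/2 - 3*log(v).
Then F(4) - F(1) = (-3*exp(8)/2 - log(64)) - (-3*exp(2)/2) = -3*exp(8)/2 - log(64) + 3*exp(2)/2.

-3*exp(8)/2 - log(64) + 3*exp(2)/2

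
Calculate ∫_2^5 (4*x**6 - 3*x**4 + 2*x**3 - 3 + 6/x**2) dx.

By the power rule, an antiderivative is F(x) = 4*x**7/7 - 3*x**5/5 + x**4/2 - 3*x - 6/x.
Then F(5) - F(2) = (3014491/70) - (1853/35) = 602157/14.

602157/14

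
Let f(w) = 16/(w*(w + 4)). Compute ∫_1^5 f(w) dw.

-8*log(3) + 8*log(5)

Factor the denominator: w**2 + 4*w = (w + 4)w.
Partial fractions: 16/(w*(w + 4)) = -4/(w + 4) + 4/w.
An antiderivative is F(w) = 4*log(w) - 4*log(w + 4).
Then F(5) - F(1) = (-8*log(3) + 4*log(5)) - (-4*log(5)) = -8*log(3) + 8*log(5).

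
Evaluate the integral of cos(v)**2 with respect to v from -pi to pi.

pi

Use the identity cos^2(v) = (1 + cos(2*v))/2.
An antiderivative is F(v) = v/2 + sin(2*v)/4.
Then F(pi) - F(-pi) = (pi/2) - (-pi/2) = pi.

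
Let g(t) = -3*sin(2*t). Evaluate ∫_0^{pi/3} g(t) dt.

An antiderivative is F(t) = 3*cos(2*t)/2.
Then F(pi/3) - F(0) = (-3/4) - (3/2) = -9/4.

-9/4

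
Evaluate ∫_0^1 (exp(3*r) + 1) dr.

An antiderivative is F(r) = exp(3*r)/3 + r.
Then F(1) - F(0) = (1 + exp(3)/3) - (1/3) = 2/3 + exp(3)/3.

2/3 + exp(3)/3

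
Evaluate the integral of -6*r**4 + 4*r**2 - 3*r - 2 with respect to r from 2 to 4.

-17066/15

By the power rule, an antiderivative is F(r) = -6*r**5/5 + 4*r**3/3 - 3*r**2/2 - 2*r.
Then F(4) - F(2) = (-17632/15) - (-566/15) = -17066/15.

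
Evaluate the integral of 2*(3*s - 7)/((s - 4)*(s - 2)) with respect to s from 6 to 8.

log(48)

Factor the denominator: s**2 - 6*s + 8 = (s - 2)(s - 4).
Partial fractions: 2*(3*s - 7)/((s - 4)*(s - 2)) = 1/(s - 2) + 5/(s - 4).
An antiderivative is F(s) = 5*log(s - 4) + log(s - 2).
Then F(8) - F(6) = (log(3) + 11*log(2)) - (7*log(2)) = log(48).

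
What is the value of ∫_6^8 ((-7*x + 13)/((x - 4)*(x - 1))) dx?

-2*log(7) - 5*log(2) + 2*log(5)

Factor the denominator: x**2 - 5*x + 4 = (x - 1)(x - 4).
Partial fractions: (-7*x + 13)/((x - 4)*(x - 1)) = -2/(x - 1) - 5/(x - 4).
An antiderivative is F(x) = -5*log(x - 4) - 2*log(x - 1).
Then F(8) - F(6) = (-10*log(2) - 2*log(7)) - (-5*log(2) - 2*log(5)) = -2*log(7) - 5*log(2) + 2*log(5).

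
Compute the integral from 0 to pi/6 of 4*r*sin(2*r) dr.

-pi/6 + sqrt(3)/2

Integrate by parts once (u = r, dv = 4*sin(2*r) dr).
An antiderivative is F(r) = -2*r*cos(2*r) + sin(2*r).
Then F(pi/6) - F(0) = (-pi/6 + sqrt(3)/2) - (0) = -pi/6 + sqrt(3)/2.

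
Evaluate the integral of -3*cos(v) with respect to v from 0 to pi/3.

An antiderivative is F(v) = -3*sin(v).
Then F(pi/3) - F(0) = (-3*sqrt(3)/2) - (0) = -3*sqrt(3)/2.

-3*sqrt(3)/2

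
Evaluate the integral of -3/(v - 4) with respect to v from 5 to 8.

-log(64)

An antiderivative is F(v) = -3*log(v - 4).
Then F(8) - F(5) = (-log(64)) - (0) = -log(64).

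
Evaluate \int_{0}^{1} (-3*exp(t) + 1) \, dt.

An antiderivative is F(t) = t - 3*exp(t).
Then F(1) - F(0) = (1 - 3*E) - (-3) = 4 - 3*E.

4 - 3*E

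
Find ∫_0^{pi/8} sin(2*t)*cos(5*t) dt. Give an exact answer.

-2/21 + sqrt(2 - sqrt(2))/12 + sqrt(sqrt(2) + 2)/28

Use the identity sin(2*t)cos(5*t) = [sin(7*t) + sin(-3*t)]/2.
An antiderivative is F(t) = cos(3*t)/6 - cos(7*t)/14.
Then F(pi/8) - F(0) = (sqrt(2 - sqrt(2))/12 + sqrt(sqrt(2) + 2)/28) - (2/21) = -2/21 + sqrt(2 - sqrt(2))/12 + sqrt(sqrt(2) + 2)/28.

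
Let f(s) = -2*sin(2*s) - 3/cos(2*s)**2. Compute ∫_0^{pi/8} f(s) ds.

-5/2 + sqrt(2)/2

An antiderivative is F(s) = cos(2*s) - 3*tan(2*s)/2.
Then F(pi/8) - F(0) = (-3/2 + sqrt(2)/2) - (1) = -5/2 + sqrt(2)/2.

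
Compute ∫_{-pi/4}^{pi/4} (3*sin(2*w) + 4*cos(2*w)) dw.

4

An antiderivative is F(w) = 2*sin(2*w) - 3*cos(2*w)/2.
Then F(pi/4) - F(-pi/4) = (2) - (-2) = 4.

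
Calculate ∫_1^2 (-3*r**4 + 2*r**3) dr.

-111/10

By the power rule, an antiderivative is F(r) = -3*r**5/5 + r**4/2.
Then F(2) - F(1) = (-56/5) - (-1/10) = -111/10.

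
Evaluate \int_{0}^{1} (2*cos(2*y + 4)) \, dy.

sin(6) - sin(4)

Let u = 2*y + 4, so du = 2 dy. When y = 0, u = 4; when y = 1, u = 6.
The integral becomes ∫ cos(u) du from 4 to 6, with antiderivative sin(u).
Back in y: F(y) = sin(2*y + 4).
Then F(1) - F(0) = (sin(6)) - (sin(4)) = sin(6) - sin(4).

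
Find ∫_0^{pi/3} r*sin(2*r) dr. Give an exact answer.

sqrt(3)/8 + pi/12

Integrate by parts once (u = r, dv = sin(2*r) dr).
An antiderivative is F(r) = -r*cos(2*r)/2 + sin(2*r)/4.
Then F(pi/3) - F(0) = (sqrt(3)/8 + pi/12) - (0) = sqrt(3)/8 + pi/12.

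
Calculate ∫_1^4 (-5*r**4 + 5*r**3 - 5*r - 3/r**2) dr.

-744

By the power rule, an antiderivative is F(r) = -r**5 + 5*r**4/4 - 5*r**2/2 + 3/r.
Then F(4) - F(1) = (-2973/4) - (3/4) = -744.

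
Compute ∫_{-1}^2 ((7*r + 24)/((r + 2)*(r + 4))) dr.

12*log(2)

Factor the denominator: r**2 + 6*r + 8 = (r + 4)(r + 2).
Partial fractions: (7*r + 24)/((r + 2)*(r + 4)) = 2/(r + 4) + 5/(r + 2).
An antiderivative is F(r) = 5*log(r + 2) + 2*log(r + 4).
Then F(2) - F(-1) = (2*log(3) + 12*log(2)) - (log(9)) = 12*log(2).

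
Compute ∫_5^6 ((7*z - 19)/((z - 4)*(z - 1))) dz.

Factor the denominator: z**2 - 5*z + 4 = (z - 1)(z - 4).
Partial fractions: (7*z - 19)/((z - 4)*(z - 1)) = 4/(z - 1) + 3/(z - 4).
An antiderivative is F(z) = 3*log(z - 4) + 4*log(z - 1).
Then F(6) - F(5) = (3*log(2) + 4*log(5)) - (8*log(2)) = -5*log(2) + 4*log(5).

-5*log(2) + 4*log(5)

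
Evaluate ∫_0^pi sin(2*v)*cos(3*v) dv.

Use the identity sin(2*v)cos(3*v) = [sin(5*v) + sin(-v)]/2.
An antiderivative is F(v) = cos(v)/2 - cos(5*v)/10.
Then F(pi) - F(0) = (-2/5) - (2/5) = -4/5.

-4/5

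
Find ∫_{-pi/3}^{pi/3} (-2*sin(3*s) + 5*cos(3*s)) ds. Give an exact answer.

An antiderivative is F(s) = 5*sin(3*s)/3 + 2*cos(3*s)/3.
Then F(pi/3) - F(-pi/3) = (-2/3) - (-2/3) = 0.

0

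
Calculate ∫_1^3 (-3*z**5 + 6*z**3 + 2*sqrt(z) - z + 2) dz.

-736/3 + 4*sqrt(3)

By the power rule, an antiderivative is F(z) = -z**6/2 + 3*z**4/2 + 4*z**(3/2)/3 - z**2/2 + 2*z.
Then F(3) - F(1) = (-483/2 + 4*sqrt(3)) - (23/6) = -736/3 + 4*sqrt(3).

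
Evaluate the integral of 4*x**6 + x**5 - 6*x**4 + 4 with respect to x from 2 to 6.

By the power rule, an antiderivative is F(x) = 4*x**7/7 + x**6/6 - 6*x**5/5 + 4*x.
Then F(6) - F(2) = (5545128/35) - (5608/105) = 16629776/105.

16629776/105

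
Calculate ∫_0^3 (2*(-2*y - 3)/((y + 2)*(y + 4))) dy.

Factor the denominator: y**2 + 6*y + 8 = (y + 4)(y + 2).
Partial fractions: 2*(-2*y - 3)/((y + 2)*(y + 4)) = -5/(y + 4) + 1/(y + 2).
An antiderivative is F(y) = log(y + 2) - 5*log(y + 4).
Then F(3) - F(0) = (-5*log(7) + log(5)) - (-9*log(2)) = -5*log(7) + log(5) + 9*log(2).

-5*log(7) + log(5) + 9*log(2)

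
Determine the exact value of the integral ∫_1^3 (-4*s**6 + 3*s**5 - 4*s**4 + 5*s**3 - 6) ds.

By the power rule, an antiderivative is F(s) = -4*s**7/7 + s**6/2 - 4*s**5/5 + 5*s**4/4 - 6*s.
Then F(3) - F(1) = (-139491/140) - (-787/140) = -34676/35.

-34676/35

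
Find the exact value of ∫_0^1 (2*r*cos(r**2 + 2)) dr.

-sin(2) + sin(3)

Let u = r**2 + 2, so du = 2*r dr. When r = 0, u = 2; when r = 1, u = 3.
The integral becomes ∫ cos(u) du from 2 to 3, with antiderivative sin(u).
Back in r: F(r) = sin(r**2 + 2).
Then F(1) - F(0) = (sin(3)) - (sin(2)) = -sin(2) + sin(3).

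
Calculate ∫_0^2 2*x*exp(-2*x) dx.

Integrate by parts once (u = x, dv = 2*exp(-2*x) dx).
An antiderivative is F(x) = (-2*x - 1)*exp(-2*x)/2.
Then F(2) - F(0) = (-5*exp(-4)/2) - (-1/2) = (-5 + exp(4))*exp(-4)/2.

(-5 + exp(4))*exp(-4)/2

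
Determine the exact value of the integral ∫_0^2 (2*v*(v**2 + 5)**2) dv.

Let u = v**2 + 5, so du = 2*v dv. When v = 0, u = 5; when v = 2, u = 9.
The integral becomes ∫ u**2 du from 5 to 9, with antiderivative u**3/3.
Back in v: F(v) = (v**2 + 5)**3/3.
Then F(2) - F(0) = (243) - (125/3) = 604/3.

604/3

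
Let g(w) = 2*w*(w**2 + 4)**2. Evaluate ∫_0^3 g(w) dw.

711

Let u = w**2 + 4, so du = 2*w dw. When w = 0, u = 4; when w = 3, u = 13.
The integral becomes ∫ u**2 du from 4 to 13, with antiderivative u**3/3.
Back in w: F(w) = (w**2 + 4)**3/3.
Then F(3) - F(0) = (2197/3) - (64/3) = 711.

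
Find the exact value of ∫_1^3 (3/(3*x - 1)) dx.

An antiderivative is F(x) = log(3*x - 1).
Then F(3) - F(1) = (log(8)) - (log(2)) = log(4).

log(4)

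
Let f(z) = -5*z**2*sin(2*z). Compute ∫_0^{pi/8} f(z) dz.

Integrate by parts twice (u = z^2, dv = -5*sin(2*z) dz).
An antiderivative is F(z) = 5*z**2*cos(2*z)/2 - 5*z*sin(2*z)/2 - 5*cos(2*z)/4.
Then F(pi/8) - F(0) = (5*sqrt(2)*(-32 - 8*pi + pi**2)/256) - (-5/4) = -5*sqrt(2)/8 - 5*sqrt(2)*pi/32 + 5*sqrt(2)*pi**2/256 + 5/4.

-5*sqrt(2)/8 - 5*sqrt(2)*pi/32 + 5*sqrt(2)*pi**2/256 + 5/4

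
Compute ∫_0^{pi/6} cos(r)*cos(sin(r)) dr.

Let u = sin(r), so du = cos(r) dr. When r = 0, u = 0; when r = pi/6, u = 1/2.
The integral becomes ∫ cos(u) du from 0 to 1/2, with antiderivative sin(u).
Back in r: F(r) = sin(sin(r)).
Then F(pi/6) - F(0) = (sin(1/2)) - (0) = sin(1/2).

sin(1/2)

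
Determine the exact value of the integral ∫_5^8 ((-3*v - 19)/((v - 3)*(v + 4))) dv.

-4*log(5) - log(3) + 6*log(2)

Factor the denominator: v**2 + v - 12 = (v + 4)(v - 3).
Partial fractions: (-3*v - 19)/((v - 3)*(v + 4)) = 1/(v + 4) - 4/(v - 3).
An antiderivative is F(v) = -4*log(v - 3) + log(v + 4).
Then F(8) - F(5) = (-4*log(5) + log(3) + 2*log(2)) - (log(9/16)) = -4*log(5) - log(3) + 6*log(2).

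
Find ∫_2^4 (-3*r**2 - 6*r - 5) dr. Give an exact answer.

By the power rule, an antiderivative is F(r) = -r**3 - 3*r**2 - 5*r.
Then F(4) - F(2) = (-132) - (-30) = -102.

-102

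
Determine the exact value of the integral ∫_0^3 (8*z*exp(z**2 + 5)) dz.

Let u = z**2 + 5, so du = 2*z dz. When z = 0, u = 5; when z = 3, u = 14.
The integral becomes 4·∫ exp(u) du from 5 to 14, with antiderivative 4*exp(u).
Back in z: F(z) = 4*exp(z**2 + 5).
Then F(3) - F(0) = (4*exp(14)) - (4*exp(5)) = -4*(1 - exp(9))*exp(5).

-4*(1 - exp(9))*exp(5)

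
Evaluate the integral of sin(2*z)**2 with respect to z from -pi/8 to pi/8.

Use the identity sin^2(2*z) = (1 - cos(4*z))/2.
An antiderivative is F(z) = z/2 - sin(4*z)/8.
Then F(pi/8) - F(-pi/8) = (-1/8 + pi/16) - (1/8 - pi/16) = -1/4 + pi/8.

-1/4 + pi/8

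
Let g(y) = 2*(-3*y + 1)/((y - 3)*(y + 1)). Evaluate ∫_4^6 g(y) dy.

Factor the denominator: y**2 - 2*y - 3 = (y + 1)(y - 3).
Partial fractions: 2*(-3*y + 1)/((y - 3)*(y + 1)) = -2/(y + 1) - 4/(y - 3).
An antiderivative is F(y) = -4*log(y - 3) - 2*log(y + 1).
Then F(6) - F(4) = (-4*log(3) - 2*log(7)) - (-log(25)) = -4*log(3) - 2*log(7) + 2*log(5).

-4*log(3) - 2*log(7) + 2*log(5)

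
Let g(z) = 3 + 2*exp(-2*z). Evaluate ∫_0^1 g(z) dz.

4 - exp(-2)

An antiderivative is F(z) = 3*z - exp(-2*z).
Then F(1) - F(0) = (3 - exp(-2)) - (-1) = 4 - exp(-2).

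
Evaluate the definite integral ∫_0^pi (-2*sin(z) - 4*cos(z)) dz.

An antiderivative is F(z) = -4*sin(z) + 2*cos(z).
Then F(pi) - F(0) = (-2) - (2) = -4.

-4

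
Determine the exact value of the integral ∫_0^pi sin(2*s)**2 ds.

pi/2

Use the identity sin^2(2*s) = (1 - cos(4*s))/2.
An antiderivative is F(s) = s/2 - sin(4*s)/8.
Then F(pi) - F(0) = (pi/2) - (0) = pi/2.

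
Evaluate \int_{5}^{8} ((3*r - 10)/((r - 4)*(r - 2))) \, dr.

log(16)

Factor the denominator: r**2 - 6*r + 8 = (r - 2)(r - 4).
Partial fractions: (3*r - 10)/((r - 4)*(r - 2)) = 2/(r - 2) + 1/(r - 4).
An antiderivative is F(r) = log(r - 4) + 2*log(r - 2).
Then F(8) - F(5) = (2*log(3) + 4*log(2)) - (log(9)) = log(16).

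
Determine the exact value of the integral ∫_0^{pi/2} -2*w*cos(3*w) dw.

2/9 + pi/3

Integrate by parts once (u = w, dv = -2*cos(3*w) dw).
An antiderivative is F(w) = -2*w*sin(3*w)/3 - 2*cos(3*w)/9.
Then F(pi/2) - F(0) = (pi/3) - (-2/9) = 2/9 + pi/3.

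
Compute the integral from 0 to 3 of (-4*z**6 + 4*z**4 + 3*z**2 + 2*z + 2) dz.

By the power rule, an antiderivative is F(z) = -4*z**7/7 + 4*z**5/5 + z**3 + z**2 + 2*z.
Then F(3) - F(0) = (-35466/35) - (0) = -35466/35.

-35466/35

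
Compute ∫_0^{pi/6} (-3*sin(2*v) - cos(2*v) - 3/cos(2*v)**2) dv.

-7*sqrt(3)/4 - 3/4

An antiderivative is F(v) = -sin(2*v)/2 + 3*cos(2*v)/2 - 3*tan(2*v)/2.
Then F(pi/6) - F(0) = (3/4 - 7*sqrt(3)/4) - (3/2) = -7*sqrt(3)/4 - 3/4.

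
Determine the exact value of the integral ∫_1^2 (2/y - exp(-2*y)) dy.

(-exp(2) + 1 + 4*exp(4)*log(2))*exp(-4)/2

An antiderivative is F(y) = 2*log(y) + exp(-2*y)/2.
Then F(2) - F(1) = (exp(-4)/2 + 2*log(2)) - (exp(-2)/2) = (-exp(2) + 1 + 4*exp(4)*log(2))*exp(-4)/2.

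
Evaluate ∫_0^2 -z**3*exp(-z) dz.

-6 + 38*exp(-2)

Integrate by parts 3 times (u = z^3, dv = -exp(-z) dz).
An antiderivative is F(z) = (z**3 + 3*z**2 + 6*z + 6)*exp(-z).
Then F(2) - F(0) = (38*exp(-2)) - (6) = -6 + 38*exp(-2).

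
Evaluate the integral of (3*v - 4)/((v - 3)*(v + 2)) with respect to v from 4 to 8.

-2*log(3) + 3*log(5)

Factor the denominator: v**2 - v - 6 = (v + 2)(v - 3).
Partial fractions: (3*v - 4)/((v - 3)*(v + 2)) = 2/(v + 2) + 1/(v - 3).
An antiderivative is F(v) = log(v - 3) + 2*log(v + 2).
Then F(8) - F(4) = (2*log(2) + 3*log(5)) - (log(36)) = -2*log(3) + 3*log(5).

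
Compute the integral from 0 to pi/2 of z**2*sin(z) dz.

Integrate by parts twice (u = z^2, dv = sin(z) dz).
An antiderivative is F(z) = -z**2*cos(z) + 2*z*sin(z) + 2*cos(z).
Then F(pi/2) - F(0) = (pi) - (2) = -2 + pi.

-2 + pi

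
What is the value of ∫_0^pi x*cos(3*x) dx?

Integrate by parts once (u = x, dv = cos(3*x) dx).
An antiderivative is F(x) = x*sin(3*x)/3 + cos(3*x)/9.
Then F(pi) - F(0) = (-1/9) - (1/9) = -2/9.

-2/9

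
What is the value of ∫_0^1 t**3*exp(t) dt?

Integrate by parts 3 times (u = t^3, dv = exp(t) dt).
An antiderivative is F(t) = (t**3 - 3*t**2 + 6*t - 6)*exp(t).
Then F(1) - F(0) = (-2*E) - (-6) = 6 - 2*E.

6 - 2*E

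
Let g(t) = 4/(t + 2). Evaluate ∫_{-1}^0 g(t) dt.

log(16)

An antiderivative is F(t) = 4*log(t + 2).
Then F(0) - F(-1) = (log(16)) - (0) = log(16).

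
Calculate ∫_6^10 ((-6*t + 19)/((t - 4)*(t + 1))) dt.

-5*log(11) - log(3) + 5*log(7)

Factor the denominator: t**2 - 3*t - 4 = (t + 1)(t - 4).
Partial fractions: (-6*t + 19)/((t - 4)*(t + 1)) = -5/(t + 1) - 1/(t - 4).
An antiderivative is F(t) = -log(t - 4) - 5*log(t + 1).
Then F(10) - F(6) = (-5*log(11) - log(3) - log(2)) - (-5*log(7) - log(2)) = -5*log(11) - log(3) + 5*log(7).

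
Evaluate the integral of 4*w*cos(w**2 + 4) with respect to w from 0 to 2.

-2*sin(4) + 2*sin(8)

Let u = w**2 + 4, so du = 2*w dw. When w = 0, u = 4; when w = 2, u = 8.
The integral becomes 2·∫ cos(u) du from 4 to 8, with antiderivative 2*sin(u).
Back in w: F(w) = 2*sin(w**2 + 4).
Then F(2) - F(0) = (2*sin(8)) - (2*sin(4)) = -2*sin(4) + 2*sin(8).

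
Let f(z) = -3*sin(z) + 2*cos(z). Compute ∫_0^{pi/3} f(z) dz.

An antiderivative is F(z) = 2*sin(z) + 3*cos(z).
Then F(pi/3) - F(0) = (3/2 + sqrt(3)) - (3) = -3/2 + sqrt(3).

-3/2 + sqrt(3)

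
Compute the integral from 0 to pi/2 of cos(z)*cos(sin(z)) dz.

Let u = sin(z), so du = cos(z) dz. When z = 0, u = 0; when z = pi/2, u = 1.
The integral becomes ∫ cos(u) du from 0 to 1, with antiderivative sin(u).
Back in z: F(z) = sin(sin(z)).
Then F(pi/2) - F(0) = (sin(1)) - (0) = sin(1).

sin(1)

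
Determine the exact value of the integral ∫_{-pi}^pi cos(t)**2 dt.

pi

Use the identity cos^2(t) = (1 + cos(2*t))/2.
An antiderivative is F(t) = t/2 + sin(2*t)/4.
Then F(pi) - F(-pi) = (pi/2) - (-pi/2) = pi.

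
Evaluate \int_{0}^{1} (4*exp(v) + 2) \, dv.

-2 + 4*E

An antiderivative is F(v) = 2*v + 4*exp(v).
Then F(1) - F(0) = (2 + 4*E) - (4) = -2 + 4*E.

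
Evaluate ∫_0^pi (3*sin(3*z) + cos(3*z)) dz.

2

An antiderivative is F(z) = sin(3*z)/3 - cos(3*z).
Then F(pi) - F(0) = (1) - (-1) = 2.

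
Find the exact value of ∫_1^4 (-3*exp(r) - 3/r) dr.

An antiderivative is F(r) = -3*exp(r) - 3*log(r).
Then F(4) - F(1) = (-3*exp(4) - 3*log(4)) - (-3*exp(1)) = -3*exp(4) - 3*log(4) + 3*exp(1).

-3*exp(4) - 3*log(4) + 3*exp(1)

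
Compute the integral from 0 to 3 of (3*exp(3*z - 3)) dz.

-(1 - exp(9))*exp(-3)

Let u = 3*z - 3, so du = 3 dz. When z = 0, u = -3; when z = 3, u = 6.
The integral becomes ∫ exp(u) du from -3 to 6, with antiderivative exp(u).
Back in z: F(z) = exp(3*z - 3).
Then F(3) - F(0) = (exp(6)) - (exp(-3)) = -(1 - exp(9))*exp(-3).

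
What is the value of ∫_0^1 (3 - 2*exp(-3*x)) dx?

2*exp(-3)/3 + 7/3

An antiderivative is F(x) = 3*x + 2*exp(-3*x)/3.
Then F(1) - F(0) = (2*exp(-3)/3 + 3) - (2/3) = 2*exp(-3)/3 + 7/3.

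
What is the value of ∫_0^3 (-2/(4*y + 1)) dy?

An antiderivative is F(y) = -log(4*y + 1)/2.
Then F(3) - F(0) = (-log(13)/2) - (0) = -log(13)/2.

-log(13)/2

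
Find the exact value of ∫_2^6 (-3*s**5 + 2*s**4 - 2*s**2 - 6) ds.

-305416/15

By the power rule, an antiderivative is F(s) = -s**6/2 + 2*s**5/5 - 2*s**3/3 - 6*s.
Then F(6) - F(2) = (-101988/5) - (-548/15) = -305416/15.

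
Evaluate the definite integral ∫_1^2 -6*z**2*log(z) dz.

14/3 - 16*log(2)

Integrate by parts once (u = ln z, dv = -6*z**2 dz).
An antiderivative is F(z) = -2*z**3*(3*log(z) - 1)/3.
Then F(2) - F(1) = (16/3 - 16*log(2)) - (2/3) = 14/3 - 16*log(2).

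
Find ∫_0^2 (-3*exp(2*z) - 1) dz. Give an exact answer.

-3*exp(4)/2 - 1/2

An antiderivative is F(z) = -3*exp(2*z)/2 - z.
Then F(2) - F(0) = (-3*exp(4)/2 - 2) - (-3/2) = -3*exp(4)/2 - 1/2.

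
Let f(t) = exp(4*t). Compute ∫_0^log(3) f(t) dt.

Let u = exp(t), so du = exp(t) dt. When t = 0, u = 1; when t = log(3), u = 3.
The integral becomes ∫ u**3 du from 1 to 3, with antiderivative u**4/4.
Back in t: F(t) = exp(4*t)/4.
Then F(log(3)) - F(0) = (81/4) - (1/4) = 20.

20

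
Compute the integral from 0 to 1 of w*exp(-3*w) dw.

(-4 + exp(3))*exp(-3)/9

Integrate by parts once (u = w, dv = exp(-3*w) dw).
An antiderivative is F(w) = (-3*w - 1)*exp(-3*w)/9.
Then F(1) - F(0) = (-4*exp(-3)/9) - (-1/9) = (-4 + exp(3))*exp(-3)/9.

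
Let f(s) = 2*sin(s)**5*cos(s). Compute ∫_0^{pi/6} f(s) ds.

Let u = sin(s), so du = cos(s) ds. When s = 0, u = 0; when s = pi/6, u = 1/2.
The integral becomes 2·∫ u**5 du from 0 to 1/2, with antiderivative u**6/3.
Back in s: F(s) = sin(s)**6/3.
Then F(pi/6) - F(0) = (1/192) - (0) = 1/192.

1/192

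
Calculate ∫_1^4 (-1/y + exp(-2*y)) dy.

An antiderivative is F(y) = -log(y) - exp(-2*y)/2.
Then F(4) - F(1) = (-2*log(2) - exp(-8)/2) - (-exp(-2)/2) = (-4*exp(8)*log(2) - 1 + exp(6))*exp(-8)/2.

(-4*exp(8)*log(2) - 1 + exp(6))*exp(-8)/2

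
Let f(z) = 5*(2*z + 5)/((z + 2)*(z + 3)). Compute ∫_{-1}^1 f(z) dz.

5*log(2) + 5*log(3)

Factor the denominator: z**2 + 5*z + 6 = (z + 3)(z + 2).
Partial fractions: 5*(2*z + 5)/((z + 2)*(z + 3)) = 5/(z + 3) + 5/(z + 2).
An antiderivative is F(z) = 5*log(z + 2) + 5*log(z + 3).
Then F(1) - F(-1) = (5*log(3) + 10*log(2)) - (log(32)) = 5*log(2) + 5*log(3).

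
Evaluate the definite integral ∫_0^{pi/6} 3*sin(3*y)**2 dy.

Use the identity sin^2(3*y) = (1 - cos(6*y))/2.
An antiderivative is F(y) = 3*y/2 - sin(6*y)/4.
Then F(pi/6) - F(0) = (pi/4) - (0) = pi/4.

pi/4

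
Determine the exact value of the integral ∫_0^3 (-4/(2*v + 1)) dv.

-log(49)

An antiderivative is F(v) = -2*log(2*v + 1).
Then F(3) - F(0) = (-log(49)) - (0) = -log(49).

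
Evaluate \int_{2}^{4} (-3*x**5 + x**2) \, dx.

-5992/3

By the power rule, an antiderivative is F(x) = -x**6/2 + x**3/3.
Then F(4) - F(2) = (-6080/3) - (-88/3) = -5992/3.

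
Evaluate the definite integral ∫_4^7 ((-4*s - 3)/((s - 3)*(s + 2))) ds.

-log(96)

Factor the denominator: s**2 - s - 6 = (s + 2)(s - 3).
Partial fractions: (-4*s - 3)/((s - 3)*(s + 2)) = -1/(s + 2) - 3/(s - 3).
An antiderivative is F(s) = -3*log(s - 3) - log(s + 2).
Then F(7) - F(4) = (-6*log(2) - 2*log(3)) - (-log(6)) = -log(96).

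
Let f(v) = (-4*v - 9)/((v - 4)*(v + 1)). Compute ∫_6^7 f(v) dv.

Factor the denominator: v**2 - 3*v - 4 = (v + 1)(v - 4).
Partial fractions: (-4*v - 9)/((v - 4)*(v + 1)) = 1/(v + 1) - 5/(v - 4).
An antiderivative is F(v) = -5*log(v - 4) + log(v + 1).
Then F(7) - F(6) = (-5*log(3) + 3*log(2)) - (log(7/32)) = -5*log(3) - log(7) + 8*log(2).

-5*log(3) - log(7) + 8*log(2)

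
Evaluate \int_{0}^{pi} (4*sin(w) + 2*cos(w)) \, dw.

8

An antiderivative is F(w) = 2*sin(w) - 4*cos(w).
Then F(pi) - F(0) = (4) - (-4) = 8.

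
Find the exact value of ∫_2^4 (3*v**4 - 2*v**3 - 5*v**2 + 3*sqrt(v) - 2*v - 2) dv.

5728/15 - 4*sqrt(2)

By the power rule, an antiderivative is F(v) = 3*v**5/5 - v**4/2 + 2*v**(3/2) - 5*v**3/3 - v**2 - 2*v.
Then F(4) - F(2) = (5576/15) - (-152/15 + 4*sqrt(2)) = 5728/15 - 4*sqrt(2).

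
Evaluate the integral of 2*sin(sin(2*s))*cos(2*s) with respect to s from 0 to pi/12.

Let u = sin(2*s), so du = 2*cos(2*s) ds. When s = 0, u = 0; when s = pi/12, u = 1/2.
The integral becomes ∫ sin(u) du from 0 to 1/2, with antiderivative -cos(u).
Back in s: F(s) = -cos(sin(2*s)).
Then F(pi/12) - F(0) = (-cos(1/2)) - (-1) = 1 - cos(1/2).

1 - cos(1/2)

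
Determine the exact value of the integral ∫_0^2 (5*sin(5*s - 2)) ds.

cos(2) - cos(8)

Let u = 5*s - 2, so du = 5 ds. When s = 0, u = -2; when s = 2, u = 8.
The integral becomes ∫ sin(u) du from -2 to 8, with antiderivative -cos(u).
Back in s: F(s) = -cos(5*s - 2).
Then F(2) - F(0) = (-cos(8)) - (-cos(2)) = cos(2) - cos(8).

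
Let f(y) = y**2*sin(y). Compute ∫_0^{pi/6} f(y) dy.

Integrate by parts twice (u = y^2, dv = sin(y) dy).
An antiderivative is F(y) = -y**2*cos(y) + 2*y*sin(y) + 2*cos(y).
Then F(pi/6) - F(0) = (-sqrt(3)*pi**2/72 + pi/6 + sqrt(3)) - (2) = -2 - sqrt(3)*pi**2/72 + pi/6 + sqrt(3).

-2 - sqrt(3)*pi**2/72 + pi/6 + sqrt(3)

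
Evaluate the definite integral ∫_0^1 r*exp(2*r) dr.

Integrate by parts once (u = r, dv = exp(2*r) dr).
An antiderivative is F(r) = (2*r - 1)*exp(2*r)/4.
Then F(1) - F(0) = (exp(2)/4) - (-1/4) = 1/4 + exp(2)/4.

1/4 + exp(2)/4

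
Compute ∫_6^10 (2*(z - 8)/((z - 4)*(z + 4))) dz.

-3*log(5) - log(3) + 3*log(7)

Factor the denominator: z**2 - 16 = (z + 4)(z - 4).
Partial fractions: 2*(z - 8)/((z - 4)*(z + 4)) = 3/(z + 4) - 1/(z - 4).
An antiderivative is F(z) = -log(z - 4) + 3*log(z + 4).
Then F(10) - F(6) = (-log(3) + 2*log(2) + 3*log(7)) - (2*log(2) + 3*log(5)) = -3*log(5) - log(3) + 3*log(7).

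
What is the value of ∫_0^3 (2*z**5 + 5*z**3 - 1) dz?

By the power rule, an antiderivative is F(z) = z**6/3 + 5*z**4/4 - z.
Then F(3) - F(0) = (1365/4) - (0) = 1365/4.

1365/4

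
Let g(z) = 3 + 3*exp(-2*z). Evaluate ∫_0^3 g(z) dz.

21/2 - 3*exp(-6)/2

An antiderivative is F(z) = 3*z - 3*exp(-2*z)/2.
Then F(3) - F(0) = (9 - 3*exp(-6)/2) - (-3/2) = 21/2 - 3*exp(-6)/2.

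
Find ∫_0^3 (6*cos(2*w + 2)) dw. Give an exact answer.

-3*sin(2) + 3*sin(8)

Let u = 2*w + 2, so du = 2 dw. When w = 0, u = 2; when w = 3, u = 8.
The integral becomes 3·∫ cos(u) du from 2 to 8, with antiderivative 3*sin(u).
Back in w: F(w) = 3*sin(2*w + 2).
Then F(3) - F(0) = (3*sin(8)) - (3*sin(2)) = -3*sin(2) + 3*sin(8).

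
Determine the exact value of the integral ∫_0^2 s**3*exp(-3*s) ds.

2/27 - 122*exp(-6)/27

Integrate by parts 3 times (u = s^3, dv = exp(-3*s) ds).
An antiderivative is F(s) = (-9*s**3 - 9*s**2 - 6*s - 2)*exp(-3*s)/27.
Then F(2) - F(0) = (-122*exp(-6)/27) - (-2/27) = 2/27 - 122*exp(-6)/27.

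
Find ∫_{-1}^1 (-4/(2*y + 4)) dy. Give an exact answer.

An antiderivative is F(y) = -2*log(2*y + 4).
Then F(1) - F(-1) = (-log(36)) - (-log(4)) = -log(9).

-log(9)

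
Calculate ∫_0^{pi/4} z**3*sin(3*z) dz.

Integrate by parts 3 times (u = z^3, dv = sin(3*z) dz).
An antiderivative is F(z) = -z**3*cos(3*z)/3 + z**2*sin(3*z)/3 + 2*z*cos(3*z)/9 - 2*sin(3*z)/27.
Then F(pi/4) - F(0) = (sqrt(2)*(-96*pi - 128 + 9*pi**3 + 36*pi**2)/3456) - (0) = sqrt(2)*(-96*pi - 128 + 9*pi**3 + 36*pi**2)/3456.

sqrt(2)*(-96*pi - 128 + 9*pi**3 + 36*pi**2)/3456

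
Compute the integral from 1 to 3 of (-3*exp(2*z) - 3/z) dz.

An antiderivative is F(z) = -3*exp(2*z)/2 - 3*log(z).
Then F(3) - F(1) = (-3*exp(6)/2 - log(27)) - (-3*exp(2)/2) = -3*exp(6)/2 - log(27) + 3*exp(2)/2.

-3*exp(6)/2 - log(27) + 3*exp(2)/2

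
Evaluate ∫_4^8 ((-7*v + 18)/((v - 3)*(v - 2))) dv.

-3*log(5) - 4*log(3)

Factor the denominator: v**2 - 5*v + 6 = (v - 2)(v - 3).
Partial fractions: (-7*v + 18)/((v - 3)*(v - 2)) = -4/(v - 2) - 3/(v - 3).
An antiderivative is F(v) = -3*log(v - 3) - 4*log(v - 2).
Then F(8) - F(4) = (-3*log(5) - 4*log(3) - 4*log(2)) - (-log(16)) = -3*log(5) - 4*log(3).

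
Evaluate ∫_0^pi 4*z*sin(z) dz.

4*pi

Integrate by parts once (u = z, dv = 4*sin(z) dz).
An antiderivative is F(z) = -4*z*cos(z) + 4*sin(z).
Then F(pi) - F(0) = (4*pi) - (0) = 4*pi.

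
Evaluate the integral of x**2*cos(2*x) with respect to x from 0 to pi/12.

-1/8 + pi**2/576 + sqrt(3)*pi/48

Integrate by parts twice (u = x^2, dv = cos(2*x) dx).
An antiderivative is F(x) = x**2*sin(2*x)/2 + x*cos(2*x)/2 - sin(2*x)/4.
Then F(pi/12) - F(0) = (-1/8 + pi**2/576 + sqrt(3)*pi/48) - (0) = -1/8 + pi**2/576 + sqrt(3)*pi/48.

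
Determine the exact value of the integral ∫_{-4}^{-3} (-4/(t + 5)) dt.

-log(16)

An antiderivative is F(t) = -4*log(t + 5).
Then F(-3) - F(-4) = (-log(16)) - (0) = -log(16).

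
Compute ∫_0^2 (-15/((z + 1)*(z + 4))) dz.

Factor the denominator: z**2 + 5*z + 4 = (z + 4)(z + 1).
Partial fractions: -15/((z + 1)*(z + 4)) = 5/(z + 4) - 5/(z + 1).
An antiderivative is F(z) = -5*log(z + 1) + 5*log(z + 4).
Then F(2) - F(0) = (log(32)) - (10*log(2)) = -log(32).

-log(32)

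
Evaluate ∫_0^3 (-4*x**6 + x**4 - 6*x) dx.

-42984/35

By the power rule, an antiderivative is F(x) = -4*x**7/7 + x**5/5 - 3*x**2.
Then F(3) - F(0) = (-42984/35) - (0) = -42984/35.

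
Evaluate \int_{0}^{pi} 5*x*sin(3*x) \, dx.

Integrate by parts once (u = x, dv = 5*sin(3*x) dx).
An antiderivative is F(x) = -5*x*cos(3*x)/3 + 5*sin(3*x)/9.
Then F(pi) - F(0) = (5*pi/3) - (0) = 5*pi/3.

5*pi/3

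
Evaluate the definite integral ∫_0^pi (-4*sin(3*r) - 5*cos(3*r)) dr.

An antiderivative is F(r) = -5*sin(3*r)/3 + 4*cos(3*r)/3.
Then F(pi) - F(0) = (-4/3) - (4/3) = -8/3.

-8/3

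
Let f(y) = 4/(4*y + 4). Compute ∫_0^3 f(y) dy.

log(4)

An antiderivative is F(y) = log(4*y + 4).
Then F(3) - F(0) = (log(16)) - (log(4)) = log(4).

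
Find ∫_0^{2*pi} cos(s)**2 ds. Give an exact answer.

pi

Use the identity cos^2(s) = (1 + cos(2*s))/2.
An antiderivative is F(s) = s/2 + sin(2*s)/4.
Then F(2*pi) - F(0) = (pi) - (0) = pi.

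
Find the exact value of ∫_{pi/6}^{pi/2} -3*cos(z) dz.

An antiderivative is F(z) = -3*sin(z).
Then F(pi/2) - F(pi/6) = (-3) - (-3/2) = -3/2.

-3/2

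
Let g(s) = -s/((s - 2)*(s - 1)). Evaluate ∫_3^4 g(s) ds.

log(3/8)

Factor the denominator: s**2 - 3*s + 2 = (s - 1)(s - 2).
Partial fractions: -s/((s - 2)*(s - 1)) = 1/(s - 1) - 2/(s - 2).
An antiderivative is F(s) = -2*log(s - 2) + log(s - 1).
Then F(4) - F(3) = (log(3/4)) - (log(2)) = log(3/8).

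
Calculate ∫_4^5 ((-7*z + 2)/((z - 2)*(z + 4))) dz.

Factor the denominator: z**2 + 2*z - 8 = (z + 4)(z - 2).
Partial fractions: (-7*z + 2)/((z - 2)*(z + 4)) = -5/(z + 4) - 2/(z - 2).
An antiderivative is F(z) = -2*log(z - 2) - 5*log(z + 4).
Then F(5) - F(4) = (-12*log(3)) - (-17*log(2)) = -12*log(3) + 17*log(2).

-12*log(3) + 17*log(2)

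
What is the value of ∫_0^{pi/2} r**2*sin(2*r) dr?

Integrate by parts twice (u = r^2, dv = sin(2*r) dr).
An antiderivative is F(r) = -r**2*cos(2*r)/2 + r*sin(2*r)/2 + cos(2*r)/4.
Then F(pi/2) - F(0) = (-1/4 + pi**2/8) - (1/4) = -1/2 + pi**2/8.

-1/2 + pi**2/8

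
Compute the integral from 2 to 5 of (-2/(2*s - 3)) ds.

An antiderivative is F(s) = -log(2*s - 3).
Then F(5) - F(2) = (-log(7)) - (0) = -log(7).

-log(7)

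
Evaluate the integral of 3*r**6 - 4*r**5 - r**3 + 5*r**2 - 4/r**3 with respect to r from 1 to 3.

29804/63

By the power rule, an antiderivative is F(r) = 3*r**7/7 - 2*r**6/3 - r**4/4 + 5*r**3/3 + 2/r**2.
Then F(3) - F(1) = (120017/252) - (89/28) = 29804/63.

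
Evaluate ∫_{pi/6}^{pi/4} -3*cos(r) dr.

3/2 - 3*sqrt(2)/2

An antiderivative is F(r) = -3*sin(r).
Then F(pi/4) - F(pi/6) = (-3*sqrt(2)/2) - (-3/2) = 3/2 - 3*sqrt(2)/2.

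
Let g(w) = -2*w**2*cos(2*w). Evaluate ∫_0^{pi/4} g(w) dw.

Integrate by parts twice (u = w^2, dv = -2*cos(2*w) dw).
An antiderivative is F(w) = -w**2*sin(2*w) - w*cos(2*w) + sin(2*w)/2.
Then F(pi/4) - F(0) = (1/2 - pi**2/16) - (0) = 1/2 - pi**2/16.

1/2 - pi**2/16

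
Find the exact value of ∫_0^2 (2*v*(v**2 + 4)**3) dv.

Let u = v**2 + 4, so du = 2*v dv. When v = 0, u = 4; when v = 2, u = 8.
The integral becomes ∫ u**3 du from 4 to 8, with antiderivative u**4/4.
Back in v: F(v) = (v**2 + 4)**4/4.
Then F(2) - F(0) = (1024) - (64) = 960.

960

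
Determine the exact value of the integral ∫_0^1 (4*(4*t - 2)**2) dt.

Let u = 4*t - 2, so du = 4 dt. When t = 0, u = -2; when t = 1, u = 2.
The integral becomes ∫ u**2 du from -2 to 2, with antiderivative u**3/3.
Back in t: F(t) = (4*t - 2)**3/3.
Then F(1) - F(0) = (8/3) - (-8/3) = 16/3.

16/3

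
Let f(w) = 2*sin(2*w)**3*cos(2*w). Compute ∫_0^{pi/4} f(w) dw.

Let u = sin(2*w), so du = 2*cos(2*w) dw. When w = 0, u = 0; when w = pi/4, u = 1.
The integral becomes ∫ u**3 du from 0 to 1, with antiderivative u**4/4.
Back in w: F(w) = sin(2*w)**4/4.
Then F(pi/4) - F(0) = (1/4) - (0) = 1/4.

1/4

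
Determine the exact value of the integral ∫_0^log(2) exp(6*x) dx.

21/2

Let u = exp(x), so du = exp(x) dx. When x = 0, u = 1; when x = log(2), u = 2.
The integral becomes ∫ u**5 du from 1 to 2, with antiderivative u**6/6.
Back in x: F(x) = exp(6*x)/6.
Then F(log(2)) - F(0) = (32/3) - (1/6) = 21/2.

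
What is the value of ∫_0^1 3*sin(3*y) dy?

1 - cos(3)

Let u = 3*y, so du = 3 dy. When y = 0, u = 0; when y = 1, u = 3.
The integral becomes ∫ sin(u) du from 0 to 3, with antiderivative -cos(u).
Back in y: F(y) = -cos(3*y).
Then F(1) - F(0) = (-cos(3)) - (-1) = 1 - cos(3).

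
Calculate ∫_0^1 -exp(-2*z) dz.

(1 - exp(2))*exp(-2)/2

An antiderivative is F(z) = exp(-2*z)/2.
Then F(1) - F(0) = (exp(-2)/2) - (1/2) = (1 - exp(2))*exp(-2)/2.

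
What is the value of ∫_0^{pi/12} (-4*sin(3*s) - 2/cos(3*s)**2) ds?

-2 + 2*sqrt(2)/3

An antiderivative is F(s) = 4*cos(3*s)/3 - 2*tan(3*s)/3.
Then F(pi/12) - F(0) = (-2/3 + 2*sqrt(2)/3) - (4/3) = -2 + 2*sqrt(2)/3.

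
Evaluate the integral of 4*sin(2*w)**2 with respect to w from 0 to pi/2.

pi

Use the identity sin^2(2*w) = (1 - cos(4*w))/2.
An antiderivative is F(w) = 2*w - sin(4*w)/2.
Then F(pi/2) - F(0) = (pi) - (0) = pi.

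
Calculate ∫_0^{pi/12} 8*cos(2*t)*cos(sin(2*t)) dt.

4*sin(1/2)

Let u = sin(2*t), so du = 2*cos(2*t) dt. When t = 0, u = 0; when t = pi/12, u = 1/2.
The integral becomes 4·∫ cos(u) du from 0 to 1/2, with antiderivative 4*sin(u).
Back in t: F(t) = 4*sin(sin(2*t)).
Then F(pi/12) - F(0) = (4*sin(1/2)) - (0) = 4*sin(1/2).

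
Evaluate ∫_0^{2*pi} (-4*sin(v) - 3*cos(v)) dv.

An antiderivative is F(v) = -3*sin(v) + 4*cos(v).
Then F(2*pi) - F(0) = (4) - (4) = 0.

0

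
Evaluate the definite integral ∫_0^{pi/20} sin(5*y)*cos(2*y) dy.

-5*sqrt(sqrt(5) + 5)/84 - sqrt(10)/84 + sqrt(2)/84 + 5/21

Use the identity sin(5*y)cos(2*y) = [sin(7*y) + sin(3*y)]/2.
An antiderivative is F(y) = -cos(3*y)/6 - cos(7*y)/14.
Then F(pi/20) - F(0) = (-5*sqrt(sqrt(5) + 5)/84 - sqrt(10)/84 + sqrt(2)/84) - (-5/21) = -5*sqrt(sqrt(5) + 5)/84 - sqrt(10)/84 + sqrt(2)/84 + 5/21.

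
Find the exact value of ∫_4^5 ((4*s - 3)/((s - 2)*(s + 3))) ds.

Factor the denominator: s**2 + s - 6 = (s + 3)(s - 2).
Partial fractions: (4*s - 3)/((s - 2)*(s + 3)) = 3/(s + 3) + 1/(s - 2).
An antiderivative is F(s) = log(s - 2) + 3*log(s + 3).
Then F(5) - F(4) = (log(3) + 9*log(2)) - (log(2) + 3*log(7)) = -3*log(7) + log(3) + 8*log(2).

-3*log(7) + log(3) + 8*log(2)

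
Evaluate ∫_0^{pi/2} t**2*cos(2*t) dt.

-pi/4

Integrate by parts twice (u = t^2, dv = cos(2*t) dt).
An antiderivative is F(t) = t**2*sin(2*t)/2 + t*cos(2*t)/2 - sin(2*t)/4.
Then F(pi/2) - F(0) = (-pi/4) - (0) = -pi/4.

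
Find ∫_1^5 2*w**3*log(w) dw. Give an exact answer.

Integrate by parts once (u = ln w, dv = 2*w**3 dw).
An antiderivative is F(w) = w**4*(4*log(w) - 1)/8.
Then F(5) - F(1) = (-625/8 + 625*log(5)/2) - (-1/8) = -78 + 625*log(5)/2.

-78 + 625*log(5)/2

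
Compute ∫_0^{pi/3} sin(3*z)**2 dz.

pi/6

Use the identity sin^2(3*z) = (1 - cos(6*z))/2.
An antiderivative is F(z) = z/2 - sin(6*z)/12.
Then F(pi/3) - F(0) = (pi/6) - (0) = pi/6.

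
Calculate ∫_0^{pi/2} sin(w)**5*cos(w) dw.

Let u = sin(w), so du = cos(w) dw. When w = 0, u = 0; when w = pi/2, u = 1.
The integral becomes ∫ u**5 du from 0 to 1, with antiderivative u**6/6.
Back in w: F(w) = sin(w)**6/6.
Then F(pi/2) - F(0) = (1/6) - (0) = 1/6.

1/6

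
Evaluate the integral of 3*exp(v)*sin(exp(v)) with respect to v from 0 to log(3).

Let u = exp(v), so du = exp(v) dv. When v = 0, u = 1; when v = log(3), u = 3.
The integral becomes 3·∫ sin(u) du from 1 to 3, with antiderivative -3*cos(u).
Back in v: F(v) = -3*cos(exp(v)).
Then F(log(3)) - F(0) = (-3*cos(3)) - (-3*cos(1)) = 3*cos(1) - 3*cos(3).

3*cos(1) - 3*cos(3)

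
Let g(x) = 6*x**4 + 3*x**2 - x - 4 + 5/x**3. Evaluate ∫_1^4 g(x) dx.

203751/160

By the power rule, an antiderivative is F(x) = 6*x**5/5 + x**3 - x**2/2 - 4*x - 5/(2*x**2).
Then F(4) - F(1) = (202983/160) - (-24/5) = 203751/160.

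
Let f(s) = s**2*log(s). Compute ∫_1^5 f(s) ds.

Integrate by parts once (u = ln s, dv = s**2 ds).
An antiderivative is F(s) = s**3*(3*log(s) - 1)/9.
Then F(5) - F(1) = (-125/9 + 125*log(5)/3) - (-1/9) = -124/9 + 125*log(5)/3.

-124/9 + 125*log(5)/3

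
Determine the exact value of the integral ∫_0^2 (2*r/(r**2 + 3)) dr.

Let u = r**2 + 3, so du = 2*r dr. When r = 0, u = 3; when r = 2, u = 7.
The integral becomes ∫ 1/u du from 3 to 7, with antiderivative log(u).
Back in r: F(r) = log(r**2 + 3).
Then F(2) - F(0) = (log(7)) - (log(3)) = log(7/3).

log(7/3)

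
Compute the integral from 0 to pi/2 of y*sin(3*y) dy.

-1/9

Integrate by parts once (u = y, dv = sin(3*y) dy).
An antiderivative is F(y) = -y*cos(3*y)/3 + sin(3*y)/9.
Then F(pi/2) - F(0) = (-1/9) - (0) = -1/9.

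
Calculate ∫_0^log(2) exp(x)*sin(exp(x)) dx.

Let u = exp(x), so du = exp(x) dx. When x = 0, u = 1; when x = log(2), u = 2.
The integral becomes ∫ sin(u) du from 1 to 2, with antiderivative -cos(u).
Back in x: F(x) = -cos(exp(x)).
Then F(log(2)) - F(0) = (-cos(2)) - (-cos(1)) = -cos(2) + cos(1).

-cos(2) + cos(1)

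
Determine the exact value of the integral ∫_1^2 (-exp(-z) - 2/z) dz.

An antiderivative is F(z) = -2*log(z) + exp(-z).
Then F(2) - F(1) = (-2*log(2) + exp(-2)) - (exp(-1)) = -2*log(2) - exp(-1) + exp(-2).

-2*log(2) - exp(-1) + exp(-2)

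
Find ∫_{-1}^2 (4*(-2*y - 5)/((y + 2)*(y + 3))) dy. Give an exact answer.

Factor the denominator: y**2 + 5*y + 6 = (y + 3)(y + 2).
Partial fractions: 4*(-2*y - 5)/((y + 2)*(y + 3)) = -4/(y + 3) - 4/(y + 2).
An antiderivative is F(y) = -4*log(y + 2) - 4*log(y + 3).
Then F(2) - F(-1) = (-4*log(5) - 8*log(2)) - (-log(16)) = -4*log(5) - 4*log(2).

-4*log(5) - 4*log(2)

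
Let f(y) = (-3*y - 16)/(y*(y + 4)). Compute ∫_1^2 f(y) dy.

log(3/40)

Factor the denominator: y**2 + 4*y = (y + 4)y.
Partial fractions: (-3*y - 16)/(y*(y + 4)) = 1/(y + 4) - 4/y.
An antiderivative is F(y) = -4*log(y) + log(y + 4).
Then F(2) - F(1) = (log(3/8)) - (log(5)) = log(3/40).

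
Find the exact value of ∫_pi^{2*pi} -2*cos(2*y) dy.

An antiderivative is F(y) = -sin(2*y).
Then F(2*pi) - F(pi) = (0) - (0) = 0.

0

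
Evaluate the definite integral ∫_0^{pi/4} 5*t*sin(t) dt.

5*sqrt(2)*(4 - pi)/8

Integrate by parts once (u = t, dv = 5*sin(t) dt).
An antiderivative is F(t) = -5*t*cos(t) + 5*sin(t).
Then F(pi/4) - F(0) = (5*sqrt(2)*(4 - pi)/8) - (0) = 5*sqrt(2)*(4 - pi)/8.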